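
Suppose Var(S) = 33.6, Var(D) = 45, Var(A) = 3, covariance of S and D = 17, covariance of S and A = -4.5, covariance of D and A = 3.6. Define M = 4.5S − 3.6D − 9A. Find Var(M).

Var(M) = a²·Var(S) + b²·Var(D) + c²·Var(A) + 2ab·covariance of S and D + 2ac·covariance of S and A + 2bc·covariance of D and A, with a = 4.5, b = -3.6, c = -9.
= 680.4 + 583.2 + 243 + (-550.8) + 364.5 + 233.28
= 1553.58.

Var(M) = 1553.58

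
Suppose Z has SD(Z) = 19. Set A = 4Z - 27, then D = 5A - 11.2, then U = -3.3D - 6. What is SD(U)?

SD(U) = 1254

SD(A) = |4|·19 = 76.
SD(D) = |5|·76 = 380.
SD(U) = |-3.3|·380 = 1254.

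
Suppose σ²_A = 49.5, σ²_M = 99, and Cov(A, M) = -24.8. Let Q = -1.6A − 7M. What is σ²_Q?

σ²_Q = 4422.2

σ²_Q = a²·σ²_A + b²·σ²_M + 2ab·Cov(A, M) with a = -1.6, b = -7.
= (-1.6)²·49.5 + (-7)²·99 + 2·(-1.6)·(-7)·(-24.8)
= 126.72 + 4851 + (-555.52) = 4422.2.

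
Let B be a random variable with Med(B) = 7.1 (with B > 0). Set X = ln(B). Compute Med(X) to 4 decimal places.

Med(X) = 1.9601

ln(B) is monotone on this domain, so Med(X) = ln(7.1) ≈ 1.9601.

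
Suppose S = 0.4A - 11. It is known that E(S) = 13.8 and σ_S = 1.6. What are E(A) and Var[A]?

From S = 0.4A - 11: E(S) = a·E(A) + b, so E(A) = (E(S) − b)/a = (13.8 − (-11))/0.4 = 62.
Var[S] = 1.6² = 2.56.
Var[S] = a²·Var[A], so Var[A] = 2.56/0.4² = 16.

E(A) = 62, Var[A] = 16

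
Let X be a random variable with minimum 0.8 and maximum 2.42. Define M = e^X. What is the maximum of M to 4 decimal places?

e^X is increasing on this domain, so max(M) comes from max(X) = 2.42: max(M) = exp(2.42) ≈ 11.2459.

max(M) = 11.2459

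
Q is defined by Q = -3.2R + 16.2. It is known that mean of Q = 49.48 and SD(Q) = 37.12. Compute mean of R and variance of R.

From Q = -3.2R + 16.2: mean of Q = a·mean of R + b, so mean of R = (mean of Q − b)/a = (49.48 − 16.2)/(-3.2) = -10.4.
variance of Q = 37.12² = 1377.8944.
variance of Q = a²·variance of R, so variance of R = 1377.8944/(-3.2)² = 134.56.

mean of R = -10.4, variance of R = 134.56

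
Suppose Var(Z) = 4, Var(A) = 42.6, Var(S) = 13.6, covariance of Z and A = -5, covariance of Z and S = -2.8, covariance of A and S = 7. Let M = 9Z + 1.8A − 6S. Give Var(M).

Var(M) = a²·Var(Z) + b²·Var(A) + c²·Var(S) + 2ab·covariance of Z and A + 2ac·covariance of Z and S + 2bc·covariance of A and S, with a = 9, b = 1.8, c = -6.
= 324 + 138.024 + 489.6 + (-162) + 302.4 + (-151.2)
= 940.824.

Var(M) = 940.824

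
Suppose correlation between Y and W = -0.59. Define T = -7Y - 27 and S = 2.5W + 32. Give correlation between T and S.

Linear rescalings preserve |correlation|; the slopes -7 and 2.5 have opposite signs, so the correlation flips sign: correlation between T and S = −correlation between Y and W = 0.59.

correlation between T and S = 0.59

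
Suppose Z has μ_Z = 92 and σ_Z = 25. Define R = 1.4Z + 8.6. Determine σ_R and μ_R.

σ_R = 35, μ_R = 137.4

R = 1.4Z + 8.6 is linear with a = 1.4, b = 8.6.
σ_R = |a|·σ_Z = |1.4|·25 = 35.
μ_R = a·μ_Z + b = 1.4·92 + 8.6 = 137.4.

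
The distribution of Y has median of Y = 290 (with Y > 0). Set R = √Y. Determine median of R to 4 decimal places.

√Y is monotone on this domain, so median of R = √(290) ≈ 17.0294.

median of R = 17.0294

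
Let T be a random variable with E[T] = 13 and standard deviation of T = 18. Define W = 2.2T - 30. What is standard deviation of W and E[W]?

W = 2.2T - 30 is linear with a = 2.2, b = -30.
standard deviation of W = |a|·standard deviation of T = |2.2|·18 = 39.6.
E[W] = a·E[T] + b = 2.2·13 + (-30) = -1.4.

standard deviation of W = 39.6, E[W] = -1.4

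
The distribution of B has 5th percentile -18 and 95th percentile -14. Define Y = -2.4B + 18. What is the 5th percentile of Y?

Since a = -2.4 < 0 the transformation is decreasing, reversing order: the 5th percentile of Y corresponds to the 95th percentile of B.
So P_{5}(Y) = a·P_{95}(B) + b = (-2.4)·(-14) + 18 = 51.6.

5th percentile of Y = 51.6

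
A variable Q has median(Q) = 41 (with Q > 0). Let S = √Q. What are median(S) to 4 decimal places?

median(S) = 6.4031

√Q is monotone on this domain, so median(S) = √(41) ≈ 6.4031.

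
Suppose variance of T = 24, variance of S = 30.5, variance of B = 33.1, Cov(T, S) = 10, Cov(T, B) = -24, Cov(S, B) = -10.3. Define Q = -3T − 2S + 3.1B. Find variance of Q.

variance of Q = 1350.211

variance of Q = a²·variance of T + b²·variance of S + c²·variance of B + 2ab·Cov(T, S) + 2ac·Cov(T, B) + 2bc·Cov(S, B), with a = -3, b = -2, c = 3.1.
= 216 + 122 + 318.091 + 120 + 446.4 + 127.72
= 1350.211.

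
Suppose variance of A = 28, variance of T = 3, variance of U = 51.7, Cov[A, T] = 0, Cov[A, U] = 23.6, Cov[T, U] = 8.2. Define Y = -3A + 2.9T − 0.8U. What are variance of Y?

variance of Y = a²·variance of A + b²·variance of T + c²·variance of U + 2ab·Cov[A, T] + 2ac·Cov[A, U] + 2bc·Cov[T, U], with a = -3, b = 2.9, c = -0.8.
= 252 + 25.23 + 33.088 + 0 + 113.28 + (-38.048)
= 385.55.

variance of Y = 385.55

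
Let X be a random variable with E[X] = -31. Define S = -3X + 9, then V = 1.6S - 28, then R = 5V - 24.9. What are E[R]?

E[S] = (-3)·(-31) + 9 = 102.
E[V] = 1.6·102 + (-28) = 135.2.
E[R] = 5·135.2 + (-24.9) = 651.1.

E[R] = 651.1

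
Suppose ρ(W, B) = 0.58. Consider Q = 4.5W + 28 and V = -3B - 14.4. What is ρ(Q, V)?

ρ(Q, V) = -0.58

Linear rescalings preserve |correlation|; the slopes 4.5 and -3 have opposite signs, so the correlation flips sign: ρ(Q, V) = −ρ(W, B) = -0.58.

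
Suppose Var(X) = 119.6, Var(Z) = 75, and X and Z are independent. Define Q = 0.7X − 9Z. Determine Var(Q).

Var(Q) = a²·Var(X) + b²·Var(Z) + 2ab·Cov(X, Z) with a = 0.7, b = -9.
Independence gives Cov(X, Z) = 0.
= 0.7²·119.6 + (-9)²·75 + 2·0.7·(-9)·0
= 58.604 + 6075 + 0 = 6133.604.

Var(Q) = 6133.604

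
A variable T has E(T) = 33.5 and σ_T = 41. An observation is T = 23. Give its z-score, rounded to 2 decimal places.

z = (T − E(T)) / σ_T = (23 − 33.5) / 41 ≈ -0.26.

z = -0.26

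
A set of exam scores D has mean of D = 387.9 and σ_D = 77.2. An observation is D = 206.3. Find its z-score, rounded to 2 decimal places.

z = -2.35

z = (D − mean of D) / σ_D = (206.3 − 387.9) / 77.2 ≈ -2.35.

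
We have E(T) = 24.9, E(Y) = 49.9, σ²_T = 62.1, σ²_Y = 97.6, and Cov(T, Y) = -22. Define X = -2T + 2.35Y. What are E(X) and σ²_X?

E(X) = (-2)·E(T) + 2.35·E(Y) = (-2)·24.9 + 2.35·49.9 = 67.465.
σ²_X = a²·σ²_T + b²·σ²_Y + 2ab·Cov(T, Y) with a = -2, b = 2.35.
= (-2)²·62.1 + 2.35²·97.6 + 2·(-2)·2.35·(-22)
= 248.4 + 538.996 + 206.8 = 994.196.

E(X) = 67.465, σ²_X = 994.196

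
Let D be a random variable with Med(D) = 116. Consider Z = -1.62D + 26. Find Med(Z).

Med(Z) = -161.92

A linear map preserves order up to sign, so Med(Z) = a·Med(D) + b = (-1.62)·116 + 26 = -161.92.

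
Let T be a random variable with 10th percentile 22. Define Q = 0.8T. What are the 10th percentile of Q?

10th percentile of Q = 17.6

Since a = 0.8 > 0 the transformation is increasing, so the 10th percentile of Q = a·(P_{10} of T) + b = 0.8·22 = 17.6.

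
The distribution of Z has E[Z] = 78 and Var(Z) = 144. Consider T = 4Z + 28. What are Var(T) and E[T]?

T = 4Z + 28 is linear with a = 4, b = 28.
Var(T) = a²·Var(Z) = 4²·144 = 2304 (the additive constant 28 does not affect variance).
E[T] = a·E[Z] + b = 4·78 + 28 = 340.

Var(T) = 2304, E[T] = 340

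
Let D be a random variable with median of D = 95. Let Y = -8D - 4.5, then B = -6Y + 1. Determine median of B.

median of Y = (-8)·95 + (-4.5) = -764.5.
median of B = (-6)·(-764.5) + 1 = 4588.

median of B = 4588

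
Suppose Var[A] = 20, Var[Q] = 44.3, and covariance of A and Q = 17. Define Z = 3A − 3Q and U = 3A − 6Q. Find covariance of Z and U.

By bilinearity, covariance of Z and U = ac·Var[A] + bd·Var[Q] + (ad+bc)·covariance of A and Q, with a=3, b=-3, c=3, d=-6.
ac·Var[A] = 3·3·20 = 180
bd·Var[Q] = (-3)·(-6)·44.3 = 797.4
(ad+bc)·covariance of A and Q = (-27)·17 = -459
covariance of Z and U = 180 + 797.4 + (-459) = 518.4.

covariance of Z and U = 518.4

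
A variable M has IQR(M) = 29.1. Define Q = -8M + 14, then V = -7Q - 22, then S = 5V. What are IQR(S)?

IQR(Q) = |-8|·29.1 = 232.8.
IQR(V) = |-7|·232.8 = 1629.6.
IQR(S) = |5|·1629.6 = 8148.

IQR(S) = 8148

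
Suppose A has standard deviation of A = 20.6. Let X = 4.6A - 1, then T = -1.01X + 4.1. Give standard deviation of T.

standard deviation of T = 95.7076

standard deviation of X = |4.6|·20.6 = 94.76.
standard deviation of T = |-1.01|·94.76 = 95.7076.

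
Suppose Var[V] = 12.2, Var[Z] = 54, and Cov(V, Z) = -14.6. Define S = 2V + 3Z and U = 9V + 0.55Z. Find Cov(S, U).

Cov(S, U) = -101.56

By bilinearity, Cov(S, U) = ac·Var[V] + bd·Var[Z] + (ad+bc)·Cov(V, Z), with a=2, b=3, c=9, d=0.55.
ac·Var[V] = 2·9·12.2 = 219.6
bd·Var[Z] = 3·0.55·54 = 89.1
(ad+bc)·Cov(V, Z) = (28.1)·(-14.6) = -410.26
Cov(S, U) = 219.6 + 89.1 + (-410.26) = -101.56.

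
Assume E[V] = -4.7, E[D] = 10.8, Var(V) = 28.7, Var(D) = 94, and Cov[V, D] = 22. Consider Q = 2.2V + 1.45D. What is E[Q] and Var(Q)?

E[Q] = 5.32, Var(Q) = 476.903

E[Q] = 2.2·E[V] + 1.45·E[D] = 2.2·(-4.7) + 1.45·10.8 = 5.32.
Var(Q) = a²·Var(V) + b²·Var(D) + 2ab·Cov[V, D] with a = 2.2, b = 1.45.
= 2.2²·28.7 + 1.45²·94 + 2·2.2·1.45·22
= 138.908 + 197.635 + 140.36 = 476.903.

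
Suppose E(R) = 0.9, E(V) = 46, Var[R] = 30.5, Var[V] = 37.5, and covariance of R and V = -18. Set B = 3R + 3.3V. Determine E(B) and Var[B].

E(B) = 154.5, Var[B] = 326.475

E(B) = 3·E(R) + 3.3·E(V) = 3·0.9 + 3.3·46 = 154.5.
Var[B] = a²·Var[R] + b²·Var[V] + 2ab·covariance of R and V with a = 3, b = 3.3.
= 3²·30.5 + 3.3²·37.5 + 2·3·3.3·(-18)
= 274.5 + 408.375 + (-356.4) = 326.475.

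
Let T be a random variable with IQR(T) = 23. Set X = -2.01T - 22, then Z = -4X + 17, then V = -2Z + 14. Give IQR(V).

IQR(X) = |-2.01|·23 = 46.23.
IQR(Z) = |-4|·46.23 = 184.92.
IQR(V) = |-2|·184.92 = 369.84.

IQR(V) = 369.84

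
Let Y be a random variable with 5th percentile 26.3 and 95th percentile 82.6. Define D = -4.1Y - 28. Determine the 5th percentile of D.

5th percentile of D = -366.66

Since a = -4.1 < 0 the transformation is decreasing, reversing order: the 5th percentile of D corresponds to the 95th percentile of Y.
So P_{5}(D) = a·P_{95}(Y) + b = (-4.1)·82.6 + (-28) = -366.66.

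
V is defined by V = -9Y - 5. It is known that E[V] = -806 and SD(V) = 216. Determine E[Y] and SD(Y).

From V = -9Y - 5: E[V] = a·E[Y] + b, so E[Y] = (E[V] − b)/a = (-806 − (-5))/(-9) = 89.
SD(V) = |a|·SD(Y), so SD(Y) = 216/|-9| = 24.

E[Y] = 89, SD(Y) = 24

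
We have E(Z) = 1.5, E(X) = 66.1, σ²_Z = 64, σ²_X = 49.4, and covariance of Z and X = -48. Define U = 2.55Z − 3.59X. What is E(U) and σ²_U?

E(U) = -233.474, σ²_U = 1931.66414

E(U) = 2.55·E(Z) + (-3.59)·E(X) = 2.55·1.5 + (-3.59)·66.1 = -233.474.
σ²_U = a²·σ²_Z + b²·σ²_X + 2ab·covariance of Z and X with a = 2.55, b = -3.59.
= 2.55²·64 + (-3.59)²·49.4 + 2·2.55·(-3.59)·(-48)
= 416.16 + 636.67214 + 878.832 = 1931.66414.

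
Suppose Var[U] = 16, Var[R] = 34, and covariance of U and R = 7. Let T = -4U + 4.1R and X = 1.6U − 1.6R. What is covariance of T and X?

covariance of T and X = -234.72

By bilinearity, covariance of T and X = ac·Var[U] + bd·Var[R] + (ad+bc)·covariance of U and R, with a=-4, b=4.1, c=1.6, d=-1.6.
ac·Var[U] = (-4)·1.6·16 = -102.4
bd·Var[R] = 4.1·(-1.6)·34 = -223.04
(ad+bc)·covariance of U and R = (12.96)·7 = 90.72
covariance of T and X = -102.4 + (-223.04) + 90.72 = -234.72.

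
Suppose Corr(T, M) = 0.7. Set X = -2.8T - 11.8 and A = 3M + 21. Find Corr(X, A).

Corr(X, A) = -0.7

Linear rescalings preserve |correlation|; the slopes -2.8 and 3 have opposite signs, so the correlation flips sign: Corr(X, A) = −Corr(T, M) = -0.7.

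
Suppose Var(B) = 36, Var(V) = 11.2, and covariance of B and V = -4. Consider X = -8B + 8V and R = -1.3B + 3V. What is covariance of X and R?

covariance of X and R = 780.8

By bilinearity, covariance of X and R = ac·Var(B) + bd·Var(V) + (ad+bc)·covariance of B and V, with a=-8, b=8, c=-1.3, d=3.
ac·Var(B) = (-8)·(-1.3)·36 = 374.4
bd·Var(V) = 8·3·11.2 = 268.8
(ad+bc)·covariance of B and V = (-34.4)·(-4) = 137.6
covariance of X and R = 374.4 + 268.8 + 137.6 = 780.8.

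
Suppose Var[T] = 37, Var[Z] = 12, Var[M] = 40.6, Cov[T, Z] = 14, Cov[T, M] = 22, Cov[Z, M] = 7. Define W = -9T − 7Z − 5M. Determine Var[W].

Var[W] = 8834

Var[W] = a²·Var[T] + b²·Var[Z] + c²·Var[M] + 2ab·Cov[T, Z] + 2ac·Cov[T, M] + 2bc·Cov[Z, M], with a = -9, b = -7, c = -5.
= 2997 + 588 + 1015 + 1764 + 1980 + 490
= 8834.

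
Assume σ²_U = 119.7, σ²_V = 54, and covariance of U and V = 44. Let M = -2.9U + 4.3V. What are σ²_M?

σ²_M = 907.777

σ²_M = a²·σ²_U + b²·σ²_V + 2ab·covariance of U and V with a = -2.9, b = 4.3.
= (-2.9)²·119.7 + 4.3²·54 + 2·(-2.9)·4.3·44
= 1006.677 + 998.46 + (-1097.36) = 907.777.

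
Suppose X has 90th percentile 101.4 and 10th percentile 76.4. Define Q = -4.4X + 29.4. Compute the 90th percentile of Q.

Since a = -4.4 < 0 the transformation is decreasing, reversing order: the 90th percentile of Q corresponds to the 10th percentile of X.
So P_{90}(Q) = a·P_{10}(X) + b = (-4.4)·76.4 + 29.4 = -306.76.

90th percentile of Q = -306.76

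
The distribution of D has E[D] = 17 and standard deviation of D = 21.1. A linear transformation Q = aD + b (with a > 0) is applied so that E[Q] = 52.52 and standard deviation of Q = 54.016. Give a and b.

a = 2.56, b = 9

standard deviation of Q = a·standard deviation of D (a > 0), so a = 54.016/21.1 = 2.56.
E[Q] = a·E[D] + b, so b = 52.52 − 2.56·17 = 9.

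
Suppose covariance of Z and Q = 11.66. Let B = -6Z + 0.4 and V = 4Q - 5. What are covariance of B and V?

covariance of B and V = -279.84

covariance of B and V = a·c·covariance of Z and Q = (-6)·4·11.66 = -279.84. Additive constants drop out.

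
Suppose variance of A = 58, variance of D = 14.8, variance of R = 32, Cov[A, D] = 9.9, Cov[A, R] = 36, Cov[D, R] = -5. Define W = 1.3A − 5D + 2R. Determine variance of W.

variance of W = a²·variance of A + b²·variance of D + c²·variance of R + 2ab·Cov[A, D] + 2ac·Cov[A, R] + 2bc·Cov[D, R], with a = 1.3, b = -5, c = 2.
= 98.02 + 370 + 128 + (-128.7) + 187.2 + 100
= 754.52.

variance of W = 754.52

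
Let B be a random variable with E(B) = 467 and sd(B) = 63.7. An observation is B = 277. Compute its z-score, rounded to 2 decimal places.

z = (B − E(B)) / sd(B) = (277 − 467) / 63.7 ≈ -2.98.

z = -2.98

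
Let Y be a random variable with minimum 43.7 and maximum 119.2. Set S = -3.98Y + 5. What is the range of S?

Range of Y = 119.2 − 43.7 = 75.5.
Range(S) = |a|·Range(Y) = |-3.98|·75.5 = 300.49.

Range(S) = 300.49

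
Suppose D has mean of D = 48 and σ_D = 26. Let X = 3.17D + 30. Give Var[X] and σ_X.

X = 3.17D + 30 is linear with a = 3.17, b = 30.
Var[D] = 26² = 676.
Var[X] = a²·Var[D] = 3.17²·676 = 6793.0564 (the additive constant 30 does not affect variance).
σ_X = |a|·σ_D = |3.17|·26 = 82.42.

Var[X] = 6793.0564, σ_X = 82.42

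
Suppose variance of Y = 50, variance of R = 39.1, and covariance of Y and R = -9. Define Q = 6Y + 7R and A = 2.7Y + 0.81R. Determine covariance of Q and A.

covariance of Q and A = 817.857

By bilinearity, covariance of Q and A = ac·variance of Y + bd·variance of R + (ad+bc)·covariance of Y and R, with a=6, b=7, c=2.7, d=0.81.
ac·variance of Y = 6·2.7·50 = 810
bd·variance of R = 7·0.81·39.1 = 221.697
(ad+bc)·covariance of Y and R = (23.76)·(-9) = -213.84
covariance of Q and A = 810 + 221.697 + (-213.84) = 817.857.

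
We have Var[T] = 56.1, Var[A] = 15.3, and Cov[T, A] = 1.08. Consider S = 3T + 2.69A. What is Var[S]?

Var[S] = 633.04353

Var[S] = a²·Var[T] + b²·Var[A] + 2ab·Cov[T, A] with a = 3, b = 2.69.
= 3²·56.1 + 2.69²·15.3 + 2·3·2.69·1.08
= 504.9 + 110.71233 + 17.4312 = 633.04353.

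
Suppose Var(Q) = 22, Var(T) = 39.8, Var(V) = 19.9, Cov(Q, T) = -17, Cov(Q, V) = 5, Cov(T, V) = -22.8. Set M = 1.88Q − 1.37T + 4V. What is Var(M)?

Var(M) = 883.51582

Var(M) = a²·Var(Q) + b²·Var(T) + c²·Var(V) + 2ab·Cov(Q, T) + 2ac·Cov(Q, V) + 2bc·Cov(T, V), with a = 1.88, b = -1.37, c = 4.
= 77.7568 + 74.70062 + 318.4 + 87.5704 + 75.2 + 249.888
= 883.51582.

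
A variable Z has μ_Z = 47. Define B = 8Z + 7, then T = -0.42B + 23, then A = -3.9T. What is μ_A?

μ_B = 8·47 + 7 = 383.
μ_T = (-0.42)·383 + 23 = -137.86.
μ_A = (-3.9)·(-137.86) = 537.654.

μ_A = 537.654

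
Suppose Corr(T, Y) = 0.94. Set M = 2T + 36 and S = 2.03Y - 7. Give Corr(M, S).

Corr(M, S) = 0.94

Linear rescalings preserve correlation up to sign; here the slopes 2 and 2.03 have the same sign, so Corr(M, S) = Corr(T, Y) = 0.94.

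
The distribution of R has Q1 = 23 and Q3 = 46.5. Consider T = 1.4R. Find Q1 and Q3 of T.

a = 1.4 > 0: Q1(T) = a·Q1(R)+b = 32.2, Q3(T) = a·Q3(R)+b = 65.1.

Q1(T) = 32.2, Q3(T) = 65.1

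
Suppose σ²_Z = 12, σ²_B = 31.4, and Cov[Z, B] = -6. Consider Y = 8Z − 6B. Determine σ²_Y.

σ²_Y = 2474.4

σ²_Y = a²·σ²_Z + b²·σ²_B + 2ab·Cov[Z, B] with a = 8, b = -6.
= 8²·12 + (-6)²·31.4 + 2·8·(-6)·(-6)
= 768 + 1130.4 + 576 = 2474.4.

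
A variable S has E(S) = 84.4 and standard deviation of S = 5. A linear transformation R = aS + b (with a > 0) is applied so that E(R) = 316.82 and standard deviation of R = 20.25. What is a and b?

standard deviation of R = a·standard deviation of S (a > 0), so a = 20.25/5 = 4.05.
E(R) = a·E(S) + b, so b = 316.82 − 4.05·84.4 = -25.

a = 4.05, b = -25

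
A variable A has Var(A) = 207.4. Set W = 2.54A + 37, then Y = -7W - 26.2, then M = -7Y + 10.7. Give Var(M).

Var(W) = 2.54²·207.4 = 1338.06184.
Var(Y) = (-7)²·1338.06184 = 65565.03016.
Var(M) = (-7)²·65565.03016 = 3212686.47784.

Var(M) = 3212686.47784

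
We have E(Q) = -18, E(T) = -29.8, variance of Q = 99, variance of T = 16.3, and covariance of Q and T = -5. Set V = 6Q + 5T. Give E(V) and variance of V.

E(V) = -257, variance of V = 3671.5

E(V) = 6·E(Q) + 5·E(T) = 6·(-18) + 5·(-29.8) = -257.
variance of V = a²·variance of Q + b²·variance of T + 2ab·covariance of Q and T with a = 6, b = 5.
= 6²·99 + 5²·16.3 + 2·6·5·(-5)
= 3564 + 407.5 + (-300) = 3671.5.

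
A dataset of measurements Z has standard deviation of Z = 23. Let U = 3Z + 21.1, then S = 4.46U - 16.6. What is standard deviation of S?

standard deviation of U = |3|·23 = 69.
standard deviation of S = |4.46|·69 = 307.74.

standard deviation of S = 307.74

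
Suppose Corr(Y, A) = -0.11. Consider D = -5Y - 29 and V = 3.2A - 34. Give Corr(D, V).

Corr(D, V) = 0.11

Linear rescalings preserve |correlation|; the slopes -5 and 3.2 have opposite signs, so the correlation flips sign: Corr(D, V) = −Corr(Y, A) = 0.11.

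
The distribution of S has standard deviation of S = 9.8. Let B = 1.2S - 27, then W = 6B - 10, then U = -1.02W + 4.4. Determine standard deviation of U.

standard deviation of U = 71.9712

standard deviation of B = |1.2|·9.8 = 11.76.
standard deviation of W = |6|·11.76 = 70.56.
standard deviation of U = |-1.02|·70.56 = 71.9712.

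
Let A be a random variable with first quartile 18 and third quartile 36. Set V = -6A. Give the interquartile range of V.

IQR(V) = 108

IQR of A = Q3 − Q1 = 36 − 18 = 18.
Under V = aA + b, IQR(V) = |a|·IQR(A) = |-6|·18 = 108 (shifts cancel; spread scales by |a|).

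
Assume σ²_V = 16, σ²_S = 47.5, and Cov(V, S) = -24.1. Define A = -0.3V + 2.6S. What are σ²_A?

σ²_A = 360.136

σ²_A = a²·σ²_V + b²·σ²_S + 2ab·Cov(V, S) with a = -0.3, b = 2.6.
= (-0.3)²·16 + 2.6²·47.5 + 2·(-0.3)·2.6·(-24.1)
= 1.44 + 321.1 + 37.596 = 360.136.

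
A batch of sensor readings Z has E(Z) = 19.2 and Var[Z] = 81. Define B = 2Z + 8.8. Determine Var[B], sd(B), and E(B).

Var[B] = 324, sd(B) = 18, E(B) = 47.2

B = 2Z + 8.8 is linear with a = 2, b = 8.8.
Var[B] = a²·Var[Z] = 2²·81 = 324 (the additive constant 8.8 does not affect variance).
sd(Z) = √81 = 9.
sd(B) = |a|·sd(Z) = |2|·9 = 18.
E(B) = a·E(Z) + b = 2·19.2 + 8.8 = 47.2.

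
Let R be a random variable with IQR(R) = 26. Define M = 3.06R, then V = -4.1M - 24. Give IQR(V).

IQR(M) = |3.06|·26 = 79.56.
IQR(V) = |-4.1|·79.56 = 326.196.

IQR(V) = 326.196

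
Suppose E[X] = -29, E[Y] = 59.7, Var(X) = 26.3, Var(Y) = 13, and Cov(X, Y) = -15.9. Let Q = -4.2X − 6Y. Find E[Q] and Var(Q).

E[Q] = (-4.2)·E[X] + (-6)·E[Y] = (-4.2)·(-29) + (-6)·59.7 = -236.4.
Var(Q) = a²·Var(X) + b²·Var(Y) + 2ab·Cov(X, Y) with a = -4.2, b = -6.
= (-4.2)²·26.3 + (-6)²·13 + 2·(-4.2)·(-6)·(-15.9)
= 463.932 + 468 + (-801.36) = 130.572.

E[Q] = -236.4, Var(Q) = 130.572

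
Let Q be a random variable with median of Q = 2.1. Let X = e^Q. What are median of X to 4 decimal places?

median of X = 8.1662

e^Q is monotone on this domain, so median of X = exp(2.1) ≈ 8.1662.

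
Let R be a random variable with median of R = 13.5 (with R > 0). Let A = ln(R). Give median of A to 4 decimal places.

median of A = 2.6027

ln(R) is monotone on this domain, so median of A = ln(13.5) ≈ 2.6027.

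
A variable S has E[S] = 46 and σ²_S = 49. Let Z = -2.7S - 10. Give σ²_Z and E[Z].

Z = -2.7S - 10 is linear with a = -2.7, b = -10.
σ²_Z = a²·σ²_S = (-2.7)²·49 = 357.21 (the additive constant -10 does not affect variance).
E[Z] = a·E[S] + b = (-2.7)·46 + (-10) = -134.2.

σ²_Z = 357.21, E[Z] = -134.2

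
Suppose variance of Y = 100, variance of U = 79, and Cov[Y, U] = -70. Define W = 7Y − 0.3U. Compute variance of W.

variance of W = a²·variance of Y + b²·variance of U + 2ab·Cov[Y, U] with a = 7, b = -0.3.
= 7²·100 + (-0.3)²·79 + 2·7·(-0.3)·(-70)
= 4900 + 7.11 + 294 = 5201.11.

variance of W = 5201.11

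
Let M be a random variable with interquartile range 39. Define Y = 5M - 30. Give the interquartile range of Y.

Under Y = aM + b, IQR(Y) = |a|·IQR(M) = |5|·39 = 195 (shifts cancel; spread scales by |a|).

IQR(Y) = 195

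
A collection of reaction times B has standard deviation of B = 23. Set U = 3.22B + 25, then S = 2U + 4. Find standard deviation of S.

standard deviation of S = 148.12

standard deviation of U = |3.22|·23 = 74.06.
standard deviation of S = |2|·74.06 = 148.12.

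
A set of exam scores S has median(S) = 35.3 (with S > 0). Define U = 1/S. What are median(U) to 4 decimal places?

median(U) = 0.0283

1/S is monotone on this domain, so median(U) = 1/(35.3) ≈ 0.0283.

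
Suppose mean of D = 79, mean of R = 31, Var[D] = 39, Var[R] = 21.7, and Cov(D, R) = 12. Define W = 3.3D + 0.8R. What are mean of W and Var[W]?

mean of W = 3.3·mean of D + 0.8·mean of R = 3.3·79 + 0.8·31 = 285.5.
Var[W] = a²·Var[D] + b²·Var[R] + 2ab·Cov(D, R) with a = 3.3, b = 0.8.
= 3.3²·39 + 0.8²·21.7 + 2·3.3·0.8·12
= 424.71 + 13.888 + 63.36 = 501.958.

mean of W = 285.5, Var[W] = 501.958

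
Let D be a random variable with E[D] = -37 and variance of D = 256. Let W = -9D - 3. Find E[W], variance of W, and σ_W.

E[W] = 330, variance of W = 20736, σ_W = 144

W = -9D - 3 is linear with a = -9, b = -3.
E[W] = a·E[D] + b = (-9)·(-37) + (-3) = 330.
variance of W = a²·variance of D = (-9)²·256 = 20736 (the additive constant -3 does not affect variance).
σ_D = √256 = 16.
σ_W = |a|·σ_D = |-9|·16 = 144.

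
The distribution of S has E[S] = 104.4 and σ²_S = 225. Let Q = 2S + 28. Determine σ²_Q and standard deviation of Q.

σ²_Q = 900, standard deviation of Q = 30

Q = 2S + 28 is linear with a = 2, b = 28.
σ²_Q = a²·σ²_S = 2²·225 = 900 (the additive constant 28 does not affect variance).
standard deviation of S = √225 = 15.
standard deviation of Q = |a|·standard deviation of S = |2|·15 = 30.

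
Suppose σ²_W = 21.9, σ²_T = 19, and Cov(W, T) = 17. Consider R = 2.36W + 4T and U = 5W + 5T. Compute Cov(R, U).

By bilinearity, Cov(R, U) = ac·σ²_W + bd·σ²_T + (ad+bc)·Cov(W, T), with a=2.36, b=4, c=5, d=5.
ac·σ²_W = 2.36·5·21.9 = 258.42
bd·σ²_T = 4·5·19 = 380
(ad+bc)·Cov(W, T) = (31.8)·17 = 540.6
Cov(R, U) = 258.42 + 380 + 540.6 = 1179.02.

Cov(R, U) = 1179.02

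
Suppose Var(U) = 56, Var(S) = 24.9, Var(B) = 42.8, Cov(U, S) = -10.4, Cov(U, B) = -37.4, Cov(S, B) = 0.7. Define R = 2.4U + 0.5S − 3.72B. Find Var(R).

Var(R) = 1561.31892

Var(R) = a²·Var(U) + b²·Var(S) + c²·Var(B) + 2ab·Cov(U, S) + 2ac·Cov(U, B) + 2bc·Cov(S, B), with a = 2.4, b = 0.5, c = -3.72.
= 322.56 + 6.225 + 592.28352 + (-24.96) + 667.8144 + (-2.604)
= 1561.31892.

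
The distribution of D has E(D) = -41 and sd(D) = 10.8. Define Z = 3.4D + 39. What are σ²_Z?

σ²_Z = 1348.3584

Z = 3.4D + 39 is linear with a = 3.4, b = 39.
σ²_D = 10.8² = 116.64.
σ²_Z = a²·σ²_D = 3.4²·116.64 = 1348.3584 (the additive constant 39 does not affect variance).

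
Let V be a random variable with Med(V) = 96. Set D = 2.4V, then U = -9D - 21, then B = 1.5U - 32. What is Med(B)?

Med(D) = 2.4·96 = 230.4.
Med(U) = (-9)·230.4 + (-21) = -2094.6.
Med(B) = 1.5·(-2094.6) + (-32) = -3173.9.

Med(B) = -3173.9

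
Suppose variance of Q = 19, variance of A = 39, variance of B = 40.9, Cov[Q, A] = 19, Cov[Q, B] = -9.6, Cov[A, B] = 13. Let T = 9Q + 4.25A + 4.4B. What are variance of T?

variance of T = 4214.6415

variance of T = a²·variance of Q + b²·variance of A + c²·variance of B + 2ab·Cov[Q, A] + 2ac·Cov[Q, B] + 2bc·Cov[A, B], with a = 9, b = 4.25, c = 4.4.
= 1539 + 704.4375 + 791.824 + 1453.5 + (-760.32) + 486.2
= 4214.6415.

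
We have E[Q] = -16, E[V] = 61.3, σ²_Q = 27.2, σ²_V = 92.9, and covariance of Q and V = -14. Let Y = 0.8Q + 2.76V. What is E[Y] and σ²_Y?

E[Y] = 0.8·E[Q] + 2.76·E[V] = 0.8·(-16) + 2.76·61.3 = 156.388.
σ²_Y = a²·σ²_Q + b²·σ²_V + 2ab·covariance of Q and V with a = 0.8, b = 2.76.
= 0.8²·27.2 + 2.76²·92.9 + 2·0.8·2.76·(-14)
= 17.408 + 707.67504 + (-61.824) = 663.25904.

E[Y] = 156.388, σ²_Y = 663.25904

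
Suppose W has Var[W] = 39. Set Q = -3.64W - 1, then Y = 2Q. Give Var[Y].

Var[Y] = 2066.9376

Var[Q] = (-3.64)²·39 = 516.7344.
Var[Y] = 2²·516.7344 = 2066.9376.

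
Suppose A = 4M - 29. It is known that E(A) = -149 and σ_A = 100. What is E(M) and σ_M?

From A = 4M - 29: E(A) = a·E(M) + b, so E(M) = (E(A) − b)/a = (-149 − (-29))/4 = -30.
σ_A = |a|·σ_M, so σ_M = 100/|4| = 25.

E(M) = -30, σ_M = 25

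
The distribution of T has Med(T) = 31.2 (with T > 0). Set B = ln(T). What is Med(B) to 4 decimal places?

ln(T) is monotone on this domain, so Med(B) = ln(31.2) ≈ 3.4404.

Med(B) = 3.4404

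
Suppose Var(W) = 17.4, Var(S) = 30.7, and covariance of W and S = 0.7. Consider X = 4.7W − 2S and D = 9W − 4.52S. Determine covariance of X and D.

covariance of X and D = 986.0772

By bilinearity, covariance of X and D = ac·Var(W) + bd·Var(S) + (ad+bc)·covariance of W and S, with a=4.7, b=-2, c=9, d=-4.52.
ac·Var(W) = 4.7·9·17.4 = 736.02
bd·Var(S) = (-2)·(-4.52)·30.7 = 277.528
(ad+bc)·covariance of W and S = (-39.244)·0.7 = -27.4708
covariance of X and D = 736.02 + 277.528 + (-27.4708) = 986.0772.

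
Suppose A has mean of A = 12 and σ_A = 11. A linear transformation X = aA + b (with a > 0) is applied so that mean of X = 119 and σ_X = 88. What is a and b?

σ_X = a·σ_A (a > 0), so a = 88/11 = 8.
mean of X = a·mean of A + b, so b = 119 − 8·12 = 23.

a = 8, b = 23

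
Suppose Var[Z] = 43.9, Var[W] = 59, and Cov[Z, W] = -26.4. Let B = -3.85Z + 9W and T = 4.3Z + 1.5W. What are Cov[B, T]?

Cov[B, T] = -799.4845

By bilinearity, Cov[B, T] = ac·Var[Z] + bd·Var[W] + (ad+bc)·Cov[Z, W], with a=-3.85, b=9, c=4.3, d=1.5.
ac·Var[Z] = (-3.85)·4.3·43.9 = -726.7645
bd·Var[W] = 9·1.5·59 = 796.5
(ad+bc)·Cov[Z, W] = (32.925)·(-26.4) = -869.22
Cov[B, T] = -726.7645 + 796.5 + (-869.22) = -799.4845.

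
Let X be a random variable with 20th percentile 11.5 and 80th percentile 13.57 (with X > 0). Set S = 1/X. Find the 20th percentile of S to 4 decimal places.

1/X is decreasing on X > 0, so percentile order reverses: P_{20}(S) uses P_{80}(X) = 13.57.
P_{20}(S) = 1/13.57 ≈ 0.0737.

20th percentile of S = 0.0737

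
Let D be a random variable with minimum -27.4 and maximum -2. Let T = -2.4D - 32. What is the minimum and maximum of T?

a = -2.4 < 0, so order reverses: min(T) = a·max(D)+b = (-2.4)·(-2) + (-32) = -27.2; max(T) = a·min(D)+b = (-2.4)·(-27.4) + (-32) = 33.76.

min(T) = -27.2, max(T) = 33.76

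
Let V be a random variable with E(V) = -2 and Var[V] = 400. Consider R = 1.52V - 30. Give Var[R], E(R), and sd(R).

R = 1.52V - 30 is linear with a = 1.52, b = -30.
Var[R] = a²·Var[V] = 1.52²·400 = 924.16 (the additive constant -30 does not affect variance).
E(R) = a·E(V) + b = 1.52·(-2) + (-30) = -33.04.
sd(V) = √400 = 20.
sd(R) = |a|·sd(V) = |1.52|·20 = 30.4.

Var[R] = 924.16, E(R) = -33.04, sd(R) = 30.4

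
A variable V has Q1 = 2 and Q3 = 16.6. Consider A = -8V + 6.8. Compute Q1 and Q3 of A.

Q1(A) = -126, Q3(A) = -9.2

a = -8 < 0 reverses order: Q1(A) comes from Q3(V), Q3(A) from Q1(V).
Q1(A) = (-8)·16.6 + 6.8 = -126; Q3(A) = (-8)·2 + 6.8 = -9.2.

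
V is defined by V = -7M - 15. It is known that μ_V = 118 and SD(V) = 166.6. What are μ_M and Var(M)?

From V = -7M - 15: μ_V = a·μ_M + b, so μ_M = (μ_V − b)/a = (118 − (-15))/(-7) = -19.
Var(V) = 166.6² = 27755.56.
Var(V) = a²·Var(M), so Var(M) = 27755.56/(-7)² = 566.44.

μ_M = -19, Var(M) = 566.44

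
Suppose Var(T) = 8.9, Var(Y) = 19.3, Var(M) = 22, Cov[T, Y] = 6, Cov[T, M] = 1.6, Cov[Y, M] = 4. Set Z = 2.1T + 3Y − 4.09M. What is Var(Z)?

Var(Z) = a²·Var(T) + b²·Var(Y) + c²·Var(M) + 2ab·Cov[T, Y] + 2ac·Cov[T, M] + 2bc·Cov[Y, M], with a = 2.1, b = 3, c = -4.09.
= 39.249 + 173.7 + 368.0182 + 75.6 + (-27.4848) + (-98.16)
= 530.9224.

Var(Z) = 530.9224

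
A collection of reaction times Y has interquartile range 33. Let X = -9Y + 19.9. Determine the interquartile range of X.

IQR(X) = 297

Under X = aY + b, IQR(X) = |a|·IQR(Y) = |-9|·33 = 297 (shifts cancel; spread scales by |a|).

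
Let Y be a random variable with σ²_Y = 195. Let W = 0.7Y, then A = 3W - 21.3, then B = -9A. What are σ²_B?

σ²_B = 69655.95

σ²_W = 0.7²·195 = 95.55.
σ²_A = 3²·95.55 = 859.95.
σ²_B = (-9)²·859.95 = 69655.95.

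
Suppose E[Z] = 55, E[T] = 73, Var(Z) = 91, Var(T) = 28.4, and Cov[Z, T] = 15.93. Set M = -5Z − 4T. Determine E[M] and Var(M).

E[M] = (-5)·E[Z] + (-4)·E[T] = (-5)·55 + (-4)·73 = -567.
Var(M) = a²·Var(Z) + b²·Var(T) + 2ab·Cov[Z, T] with a = -5, b = -4.
= (-5)²·91 + (-4)²·28.4 + 2·(-5)·(-4)·15.93
= 2275 + 454.4 + 637.2 = 3366.6.

E[M] = -567, Var(M) = 3366.6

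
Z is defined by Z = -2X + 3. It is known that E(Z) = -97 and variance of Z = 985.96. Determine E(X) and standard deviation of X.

From Z = -2X + 3: E(Z) = a·E(X) + b, so E(X) = (E(Z) − b)/a = (-97 − 3)/(-2) = 50.
standard deviation of Z = √985.96 = 31.4.
standard deviation of Z = |a|·standard deviation of X, so standard deviation of X = 31.4/|-2| = 15.7.

E(X) = 50, standard deviation of X = 15.7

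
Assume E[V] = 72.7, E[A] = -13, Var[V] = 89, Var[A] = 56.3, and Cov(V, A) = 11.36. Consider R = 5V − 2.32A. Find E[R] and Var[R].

E[R] = 393.66, Var[R] = 2264.47712

E[R] = 5·E[V] + (-2.32)·E[A] = 5·72.7 + (-2.32)·(-13) = 393.66.
Var[R] = a²·Var[V] + b²·Var[A] + 2ab·Cov(V, A) with a = 5, b = -2.32.
= 5²·89 + (-2.32)²·56.3 + 2·5·(-2.32)·11.36
= 2225 + 303.02912 + (-263.552) = 2264.47712.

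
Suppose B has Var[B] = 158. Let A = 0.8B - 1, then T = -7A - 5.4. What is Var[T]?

Var[T] = 4954.88

Var[A] = 0.8²·158 = 101.12.
Var[T] = (-7)²·101.12 = 4954.88.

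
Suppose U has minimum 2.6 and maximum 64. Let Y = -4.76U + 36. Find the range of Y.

Range of U = 64 − 2.6 = 61.4.
Range(Y) = |a|·Range(U) = |-4.76|·61.4 = 292.264.

Range(Y) = 292.264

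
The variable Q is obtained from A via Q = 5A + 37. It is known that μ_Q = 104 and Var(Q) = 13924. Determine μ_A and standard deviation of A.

From Q = 5A + 37: μ_Q = a·μ_A + b, so μ_A = (μ_Q − b)/a = (104 − 37)/5 = 13.4.
standard deviation of Q = √13924 = 118.
standard deviation of Q = |a|·standard deviation of A, so standard deviation of A = 118/|5| = 23.6.

μ_A = 13.4, standard deviation of A = 23.6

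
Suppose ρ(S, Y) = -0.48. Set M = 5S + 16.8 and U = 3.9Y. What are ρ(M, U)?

Linear rescalings preserve correlation up to sign; here the slopes 5 and 3.9 have the same sign, so ρ(M, U) = ρ(S, Y) = -0.48.

ρ(M, U) = -0.48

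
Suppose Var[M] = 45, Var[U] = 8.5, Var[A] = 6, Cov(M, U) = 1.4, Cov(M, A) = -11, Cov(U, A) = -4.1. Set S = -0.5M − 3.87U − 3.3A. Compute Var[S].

Var[S] = 68.28945

Var[S] = a²·Var[M] + b²·Var[U] + c²·Var[A] + 2ab·Cov(M, U) + 2ac·Cov(M, A) + 2bc·Cov(U, A), with a = -0.5, b = -3.87, c = -3.3.
= 11.25 + 127.30365 + 65.34 + 5.418 + (-36.3) + (-104.7222)
= 68.28945.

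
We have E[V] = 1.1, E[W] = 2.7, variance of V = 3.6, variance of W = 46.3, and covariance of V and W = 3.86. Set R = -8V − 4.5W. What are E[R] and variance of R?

E[R] = -20.95, variance of R = 1445.895

E[R] = (-8)·E[V] + (-4.5)·E[W] = (-8)·1.1 + (-4.5)·2.7 = -20.95.
variance of R = a²·variance of V + b²·variance of W + 2ab·covariance of V and W with a = -8, b = -4.5.
= (-8)²·3.6 + (-4.5)²·46.3 + 2·(-8)·(-4.5)·3.86
= 230.4 + 937.575 + 277.92 = 1445.895.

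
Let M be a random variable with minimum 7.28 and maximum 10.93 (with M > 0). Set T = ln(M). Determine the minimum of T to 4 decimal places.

ln(M) is increasing on this domain, so min(T) comes from min(M) = 7.28: min(T) = ln(7.28) ≈ 1.9851.

min(T) = 1.9851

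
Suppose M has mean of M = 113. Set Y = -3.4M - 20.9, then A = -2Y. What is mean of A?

mean of A = 810.2

mean of Y = (-3.4)·113 + (-20.9) = -405.1.
mean of A = (-2)·(-405.1) = 810.2.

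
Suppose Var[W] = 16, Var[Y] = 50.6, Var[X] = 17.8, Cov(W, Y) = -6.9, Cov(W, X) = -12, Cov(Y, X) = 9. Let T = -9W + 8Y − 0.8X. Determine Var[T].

Var[T] = a²·Var[W] + b²·Var[Y] + c²·Var[X] + 2ab·Cov(W, Y) + 2ac·Cov(W, X) + 2bc·Cov(Y, X), with a = -9, b = 8, c = -0.8.
= 1296 + 3238.4 + 11.392 + 993.6 + (-172.8) + (-115.2)
= 5251.392.

Var[T] = 5251.392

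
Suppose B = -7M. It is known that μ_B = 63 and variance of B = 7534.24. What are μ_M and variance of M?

μ_M = -9, variance of M = 153.76

From B = -7M: μ_B = a·μ_M + b, so μ_M = (μ_B − b)/a = (63 − 0)/(-7) = -9.
variance of B = a²·variance of M, so variance of M = 7534.24/(-7)² = 153.76.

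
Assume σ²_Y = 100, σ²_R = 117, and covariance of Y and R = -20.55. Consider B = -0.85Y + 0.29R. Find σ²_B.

σ²_B = a²·σ²_Y + b²·σ²_R + 2ab·covariance of Y and R with a = -0.85, b = 0.29.
= (-0.85)²·100 + 0.29²·117 + 2·(-0.85)·0.29·(-20.55)
= 72.25 + 9.8397 + 10.13115 = 92.22085.

σ²_B = 92.22085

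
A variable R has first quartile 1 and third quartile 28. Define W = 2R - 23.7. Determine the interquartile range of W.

IQR(W) = 54

IQR of R = Q3 − Q1 = 28 − 1 = 27.
Under W = aR + b, IQR(W) = |a|·IQR(R) = |2|·27 = 54 (shifts cancel; spread scales by |a|).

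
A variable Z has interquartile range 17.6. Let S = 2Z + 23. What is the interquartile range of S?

Under S = aZ + b, IQR(S) = |a|·IQR(Z) = |2|·17.6 = 35.2 (shifts cancel; spread scales by |a|).

IQR(S) = 35.2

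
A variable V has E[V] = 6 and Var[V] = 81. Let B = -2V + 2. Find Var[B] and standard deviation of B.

B = -2V + 2 is linear with a = -2, b = 2.
Var[B] = a²·Var[V] = (-2)²·81 = 324 (the additive constant 2 does not affect variance).
standard deviation of V = √81 = 9.
standard deviation of B = |a|·standard deviation of V = |-2|·9 = 18.

Var[B] = 324, standard deviation of B = 18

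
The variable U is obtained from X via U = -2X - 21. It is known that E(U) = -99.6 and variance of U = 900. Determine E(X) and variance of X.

E(X) = 39.3, variance of X = 225

From U = -2X - 21: E(U) = a·E(X) + b, so E(X) = (E(U) − b)/a = (-99.6 − (-21))/(-2) = 39.3.
variance of U = a²·variance of X, so variance of X = 900/(-2)² = 225.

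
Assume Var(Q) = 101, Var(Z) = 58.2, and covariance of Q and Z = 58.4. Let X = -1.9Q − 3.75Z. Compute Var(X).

Var(X) = 2015.2475

Var(X) = a²·Var(Q) + b²·Var(Z) + 2ab·covariance of Q and Z with a = -1.9, b = -3.75.
= (-1.9)²·101 + (-3.75)²·58.2 + 2·(-1.9)·(-3.75)·58.4
= 364.61 + 818.4375 + 832.2 = 2015.2475.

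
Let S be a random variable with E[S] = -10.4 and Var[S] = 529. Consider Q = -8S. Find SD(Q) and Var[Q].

Q = -8S is linear with a = -8, b = 0.
SD(S) = √529 = 23.
SD(Q) = |a|·SD(S) = |-8|·23 = 184.
Var[Q] = a²·Var[S] = (-8)²·529 = 33856.

SD(Q) = 184, Var[Q] = 33856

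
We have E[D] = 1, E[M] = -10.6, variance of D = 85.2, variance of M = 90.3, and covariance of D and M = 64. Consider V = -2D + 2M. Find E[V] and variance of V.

E[V] = (-2)·E[D] + 2·E[M] = (-2)·1 + 2·(-10.6) = -23.2.
variance of V = a²·variance of D + b²·variance of M + 2ab·covariance of D and M with a = -2, b = 2.
= (-2)²·85.2 + 2²·90.3 + 2·(-2)·2·64
= 340.8 + 361.2 + (-512) = 190.

E[V] = -23.2, variance of V = 190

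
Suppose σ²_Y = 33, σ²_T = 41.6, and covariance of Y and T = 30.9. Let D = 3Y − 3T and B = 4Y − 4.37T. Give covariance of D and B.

covariance of D and B = 165.477

By bilinearity, covariance of D and B = ac·σ²_Y + bd·σ²_T + (ad+bc)·covariance of Y and T, with a=3, b=-3, c=4, d=-4.37.
ac·σ²_Y = 3·4·33 = 396
bd·σ²_T = (-3)·(-4.37)·41.6 = 545.376
(ad+bc)·covariance of Y and T = (-25.11)·30.9 = -775.899
covariance of D and B = 396 + 545.376 + (-775.899) = 165.477.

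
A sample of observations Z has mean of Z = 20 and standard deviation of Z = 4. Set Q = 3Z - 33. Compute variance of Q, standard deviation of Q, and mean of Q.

Q = 3Z - 33 is linear with a = 3, b = -33.
variance of Z = 4² = 16.
variance of Q = a²·variance of Z = 3²·16 = 144 (the additive constant -33 does not affect variance).
standard deviation of Q = |a|·standard deviation of Z = |3|·4 = 12.
mean of Q = a·mean of Z + b = 3·20 + (-33) = 27.

variance of Q = 144, standard deviation of Q = 12, mean of Q = 27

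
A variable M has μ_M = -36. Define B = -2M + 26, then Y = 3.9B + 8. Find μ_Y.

μ_B = (-2)·(-36) + 26 = 98.
μ_Y = 3.9·98 + 8 = 390.2.

μ_Y = 390.2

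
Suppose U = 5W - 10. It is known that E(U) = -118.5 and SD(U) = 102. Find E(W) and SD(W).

E(W) = -21.7, SD(W) = 20.4

From U = 5W - 10: E(U) = a·E(W) + b, so E(W) = (E(U) − b)/a = (-118.5 − (-10))/5 = -21.7.
SD(U) = |a|·SD(W), so SD(W) = 102/|5| = 20.4.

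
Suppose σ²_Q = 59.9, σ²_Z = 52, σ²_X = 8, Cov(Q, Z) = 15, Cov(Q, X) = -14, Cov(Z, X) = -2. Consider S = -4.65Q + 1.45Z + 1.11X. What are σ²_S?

σ²_S = a²·σ²_Q + b²·σ²_Z + c²·σ²_X + 2ab·Cov(Q, Z) + 2ac·Cov(Q, X) + 2bc·Cov(Z, X), with a = -4.65, b = 1.45, c = 1.11.
= 1295.18775 + 109.33 + 9.8568 + (-202.275) + 144.522 + (-6.438)
= 1350.18355.

σ²_S = 1350.18355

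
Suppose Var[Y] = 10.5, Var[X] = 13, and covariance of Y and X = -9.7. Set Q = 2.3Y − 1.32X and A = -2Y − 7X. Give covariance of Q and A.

covariance of Q and A = 202.382

By bilinearity, covariance of Q and A = ac·Var[Y] + bd·Var[X] + (ad+bc)·covariance of Y and X, with a=2.3, b=-1.32, c=-2, d=-7.
ac·Var[Y] = 2.3·(-2)·10.5 = -48.3
bd·Var[X] = (-1.32)·(-7)·13 = 120.12
(ad+bc)·covariance of Y and X = (-13.46)·(-9.7) = 130.562
covariance of Q and A = -48.3 + 120.12 + 130.562 = 202.382.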